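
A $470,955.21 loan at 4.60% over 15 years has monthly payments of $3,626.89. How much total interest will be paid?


Total paid over the life of the loan = PMT × n.
Total paid = $3,626.89 × 180 = $652,840.20
Total interest = total paid − principal = $652,840.20 − $470,955.21 = $181,884.99

Total interest = (PMT × n) - PV = $181,884.99


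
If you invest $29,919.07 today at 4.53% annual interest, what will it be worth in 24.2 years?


Future value formula: FV = PV × (1 + r)^t
FV = $29,919.07 × (1 + 0.0453)^24.2
FV = $29,919.07 × 2.921669
FV = $87,413.62

FV = PV × (1 + r)^t = $87,413.62


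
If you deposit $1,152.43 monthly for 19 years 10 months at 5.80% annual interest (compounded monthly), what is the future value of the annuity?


Future value of an ordinary annuity: FV = PMT × ((1 + r)^n − 1) / r
Monthly rate r = 0.058/12 ≈ 0.00483333, n = 238
FV = $1,152.43 × ((1 + 0.058/12)^238 − 1) / (0.058/12)
FV = $1,152.43 × 444.931762
FV = $512,752.71

FV = PMT × ((1+r)^n - 1)/r = $512,752.71


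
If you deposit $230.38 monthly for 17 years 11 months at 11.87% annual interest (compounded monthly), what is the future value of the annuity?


Future value of an ordinary annuity: FV = PMT × ((1 + r)^n − 1) / r
Monthly rate r = 0.1187/12 ≈ 0.00989167, n = 215
FV = $230.38 × ((1 + 0.1187/12)^215 − 1) / (0.1187/12)
FV = $230.38 × 737.997736
FV = $170,019.92

FV = PMT × ((1+r)^n - 1)/r = $170,019.92


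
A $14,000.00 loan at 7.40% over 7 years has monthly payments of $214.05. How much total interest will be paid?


Total paid over the life of the loan = PMT × n.
Total paid = $214.05 × 84 = $17,980.20
Total interest = total paid − principal = $17,980.20 − $14,000.00 = $3,980.20

Total interest = (PMT × n) - PV = $3,980.20


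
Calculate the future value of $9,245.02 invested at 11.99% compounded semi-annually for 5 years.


Compound interest formula: A = P(1 + r/n)^(nt)
A = $9,245.02 × (1 + 0.1199/2)^(2 × 5)
Growth factor: (1 + 0.1199/2)^10 = 1.790003
A = $9,245.02 × 1.790003
A = $16,548.61

A = P(1 + r/n)^(nt) = $16,548.61


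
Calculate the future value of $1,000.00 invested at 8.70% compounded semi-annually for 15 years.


Compound interest formula: A = P(1 + r/n)^(nt)
A = $1,000.00 × (1 + 0.087/2)^(2 × 15)
Growth factor: (1 + 0.087/2)^30 = 3.587349
A = $1,000.00 × 3.587349
A = $3,587.35

A = P(1 + r/n)^(nt) = $3,587.35


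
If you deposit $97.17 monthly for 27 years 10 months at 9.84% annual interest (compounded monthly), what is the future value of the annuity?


Future value of an ordinary annuity: FV = PMT × ((1 + r)^n − 1) / r
Monthly rate r = 0.0984/12 = 0.0082, n = 334
FV = $97.17 × ((1 + 0.0984/12)^334 − 1) / (0.0984/12)
FV = $97.17 × 1743.490322
FV = $169,414.95

FV = PMT × ((1+r)^n - 1)/r = $169,414.95


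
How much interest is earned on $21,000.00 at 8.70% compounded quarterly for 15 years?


Compound interest earned = final amount − principal.
A = P(1 + r/n)^(nt) = $21,000.00 × (1 + 0.087/4)^(4 × 15) = $76,365.65
Interest = A − P = $76,365.65 − $21,000.00 = $55,365.65

Interest = A - P = $55,365.65


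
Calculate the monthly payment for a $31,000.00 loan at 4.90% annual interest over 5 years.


Loan payment formula: PMT = PV × r / (1 − (1 + r)^(−n))
Monthly rate r = 0.049/12 ≈ 0.00408333, n = 60 months
Denominator: 1 − (1 + 0.049/12)^(−60) = 0.216905
PMT = $31,000.00 × (0.049/12) / 0.216905
PMT = $583.59 per month

PMT = PV × r / (1-(1+r)^(-n)) = $583.59/month


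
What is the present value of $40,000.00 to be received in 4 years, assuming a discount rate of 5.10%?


Present value formula: PV = FV / (1 + r)^t
PV = $40,000.00 / (1 + 0.051)^4
PV = $40,000.00 / 1.2201434
PV = $32,783.03

PV = FV / (1 + r)^t = $32,783.03


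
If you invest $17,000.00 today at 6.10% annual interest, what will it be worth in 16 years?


Future value formula: FV = PV × (1 + r)^t
FV = $17,000.00 × (1 + 0.061)^16
FV = $17,000.00 × 2.57896912
FV = $43,842.48

FV = PV × (1 + r)^t = $43,842.48


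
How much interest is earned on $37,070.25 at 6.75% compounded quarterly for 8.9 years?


Compound interest earned = final amount − principal.
A = P(1 + r/n)^(nt) = $37,070.25 × (1 + 0.0675/4)^(4 × 8.9) = $67,259.09
Interest = A − P = $67,259.09 − $37,070.25 = $30,188.84

Interest = A - P = $30,188.84


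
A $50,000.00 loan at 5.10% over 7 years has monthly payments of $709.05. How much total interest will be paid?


Total paid over the life of the loan = PMT × n.
Total paid = $709.05 × 84 = $59,560.20
Total interest = total paid − principal = $59,560.20 − $50,000.00 = $9,560.20

Total interest = (PMT × n) - PV = $9,560.20


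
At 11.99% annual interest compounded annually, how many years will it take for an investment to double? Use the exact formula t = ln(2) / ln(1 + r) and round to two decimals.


Doubling condition: (1 + r)^t = 2
Take ln of both sides: t × ln(1 + r) = ln(2)
t = ln(2) / ln(1 + r)
t = 0.693147 / 0.113239
t = 6.12

t = ln(2) / ln(1 + r) = 6.12 years


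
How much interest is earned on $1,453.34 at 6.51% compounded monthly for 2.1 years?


Compound interest earned = final amount − principal.
A = P(1 + r/n)^(nt) = $1,453.34 × (1 + 0.0651/12)^(12 × 2.1) = $1,665.63
Interest = A − P = $1,665.63 − $1,453.34 = $212.29

Interest = A - P = $212.29


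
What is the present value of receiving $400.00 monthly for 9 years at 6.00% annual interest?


Present value of an ordinary annuity: PV = PMT × (1 − (1 + r)^(−n)) / r
Monthly rate r = 0.06/12 = 0.005, n = 108
PV = $400.00 × (1 − (1 + 0.06/12)^(−108)) / (0.06/12)
PV = $400.00 × 83.293424
PV = $33,317.37

PV = PMT × (1-(1+r)^(-n))/r = $33,317.37


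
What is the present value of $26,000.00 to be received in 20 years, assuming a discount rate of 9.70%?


Present value formula: PV = FV / (1 + r)^t
PV = $26,000.00 / (1 + 0.097)^20
PV = $26,000.00 / 6.369899
PV = $4,081.70

PV = FV / (1 + r)^t = $4,081.70


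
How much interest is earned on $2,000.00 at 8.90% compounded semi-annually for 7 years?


Compound interest earned = final amount − principal.
A = P(1 + r/n)^(nt) = $2,000.00 × (1 + 0.089/2)^(2 × 7) = $3,679.16
Interest = A − P = $3,679.16 − $2,000.00 = $1,679.16

Interest = A - P = $1,679.16


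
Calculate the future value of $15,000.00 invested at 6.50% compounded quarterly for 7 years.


Compound interest formula: A = P(1 + r/n)^(nt)
A = $15,000.00 × (1 + 0.065/4)^(4 × 7)
Growth factor: (1 + 0.065/4)^28 = 1.5704194
A = $15,000.00 × 1.5704194
A = $23,556.29

A = P(1 + r/n)^(nt) = $23,556.29


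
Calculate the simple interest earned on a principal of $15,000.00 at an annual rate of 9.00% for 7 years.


Simple interest formula: I = P × r × t
I = $15,000.00 × 0.09 × 7
I = $9,450.00

I = P × r × t = $9,450.00


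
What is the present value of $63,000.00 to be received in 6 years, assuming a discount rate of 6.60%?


Present value formula: PV = FV / (1 + r)^t
PV = $63,000.00 / (1 + 0.066)^6
PV = $63,000.00 / 1.4673821
PV = $42,933.60

PV = FV / (1 + r)^t = $42,933.60


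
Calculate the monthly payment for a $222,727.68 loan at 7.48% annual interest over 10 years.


Loan payment formula: PMT = PV × r / (1 − (1 + r)^(−n))
Monthly rate r = 0.0748/12 ≈ 0.00623333, n = 120 months
Denominator: 1 − (1 + 0.0748/12)^(−120) = 0.525588
PMT = $222,727.68 × (0.0748/12) / 0.525588
PMT = $2,641.49 per month

PMT = PV × r / (1-(1+r)^(-n)) = $2,641.49/month


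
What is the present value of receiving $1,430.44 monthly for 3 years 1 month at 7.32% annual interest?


Present value of an ordinary annuity: PV = PMT × (1 − (1 + r)^(−n)) / r
Monthly rate r = 0.0732/12 = 0.0061, n = 37
PV = $1,430.44 × (1 − (1 + 0.0732/12)^(−37)) / (0.0732/12)
PV = $1,430.44 × 33.032013
PV = $47,250.31

PV = PMT × (1-(1+r)^(-n))/r = $47,250.31


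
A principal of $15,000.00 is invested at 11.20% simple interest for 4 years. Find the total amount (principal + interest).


Total amount formula: A = P(1 + rt) = P + P·r·t
Interest: I = P × r × t = $15,000.00 × 0.112 × 4 = $6,720.00
A = P + I = $15,000.00 + $6,720.00 = $21,720.00

A = P + I = P(1 + rt) = $21,720.00


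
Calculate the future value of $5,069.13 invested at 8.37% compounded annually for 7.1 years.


Compound interest formula: A = P(1 + r/n)^(nt)
A = $5,069.13 × (1 + 0.0837/1)^(1 × 7.1)
Growth factor: (1 + 0.0837/1)^7.1 = 1.769516
A = $5,069.13 × 1.769516
A = $8,969.91

A = P(1 + r/n)^(nt) = $8,969.91


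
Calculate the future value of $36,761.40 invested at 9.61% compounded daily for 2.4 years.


Compound interest formula: A = P(1 + r/n)^(nt)
A = $36,761.40 × (1 + 0.0961/365)^(365 × 2.4)
Growth factor: (1 + 0.0961/365)^876 = 1.2593675
A = $36,761.40 × 1.2593675
A = $46,296.11

A = P(1 + r/n)^(nt) = $46,296.11


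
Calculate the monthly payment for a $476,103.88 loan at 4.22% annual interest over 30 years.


Loan payment formula: PMT = PV × r / (1 − (1 + r)^(−n))
Monthly rate r = 0.0422/12 ≈ 0.00351667, n = 360 months
Denominator: 1 − (1 + 0.0422/12)^(−360) = 0.717416
PMT = $476,103.88 × (0.0422/12) / 0.717416
PMT = $2,333.79 per month

PMT = PV × r / (1-(1+r)^(-n)) = $2,333.79/month


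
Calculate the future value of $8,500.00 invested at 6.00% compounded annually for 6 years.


Compound interest formula: A = P(1 + r/n)^(nt)
A = $8,500.00 × (1 + 0.06/1)^(1 × 6)
Growth factor: (1 + 0.06/1)^6 = 1.418519
A = $8,500.00 × 1.418519
A = $12,057.41

A = P(1 + r/n)^(nt) = $12,057.41


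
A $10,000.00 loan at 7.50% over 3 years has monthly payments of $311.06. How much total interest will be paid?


Total paid over the life of the loan = PMT × n.
Total paid = $311.06 × 36 = $11,198.16
Total interest = total paid − principal = $11,198.16 − $10,000.00 = $1,198.16

Total interest = (PMT × n) - PV = $1,198.16


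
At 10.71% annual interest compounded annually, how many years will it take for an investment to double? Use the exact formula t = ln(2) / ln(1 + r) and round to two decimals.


Doubling condition: (1 + r)^t = 2
Take ln of both sides: t × ln(1 + r) = ln(2)
t = ln(2) / ln(1 + r)
t = 0.693147 / 0.101744
t = 6.81

t = ln(2) / ln(1 + r) = 6.81 years


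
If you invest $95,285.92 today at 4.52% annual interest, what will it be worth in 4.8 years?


Future value formula: FV = PV × (1 + r)^t
FV = $95,285.92 × (1 + 0.0452)^4.8
FV = $95,285.92 × 1.23639467
FV = $117,811.00

FV = PV × (1 + r)^t = $117,811.00


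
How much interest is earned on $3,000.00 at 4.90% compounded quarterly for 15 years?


Compound interest earned = final amount − principal.
A = P(1 + r/n)^(nt) = $3,000.00 × (1 + 0.049/4)^(4 × 15) = $6,228.57
Interest = A − P = $6,228.57 − $3,000.00 = $3,228.57

Interest = A - P = $3,228.57


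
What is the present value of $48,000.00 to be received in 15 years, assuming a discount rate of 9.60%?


Present value formula: PV = FV / (1 + r)^t
PV = $48,000.00 / (1 + 0.096)^15
PV = $48,000.00 / 3.9551077
PV = $12,136.21

PV = FV / (1 + r)^t = $12,136.21


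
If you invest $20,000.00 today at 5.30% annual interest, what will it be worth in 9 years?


Future value formula: FV = PV × (1 + r)^t
FV = $20,000.00 × (1 + 0.053)^9
FV = $20,000.00 × 1.5916785
FV = $31,833.57

FV = PV × (1 + r)^t = $31,833.57


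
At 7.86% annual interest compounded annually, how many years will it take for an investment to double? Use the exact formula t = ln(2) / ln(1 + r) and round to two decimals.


Doubling condition: (1 + r)^t = 2
Take ln of both sides: t × ln(1 + r) = ln(2)
t = ln(2) / ln(1 + r)
t = 0.693147 / 0.075664
t = 9.16

t = ln(2) / ln(1 + r) = 9.16 years


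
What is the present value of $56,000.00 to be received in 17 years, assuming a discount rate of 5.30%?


Present value formula: PV = FV / (1 + r)^t
PV = $56,000.00 / (1 + 0.053)^17
PV = $56,000.00 / 2.405926
PV = $23,275.86

PV = FV / (1 + r)^t = $23,275.86


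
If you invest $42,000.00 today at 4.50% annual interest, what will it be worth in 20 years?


Future value formula: FV = PV × (1 + r)^t
FV = $42,000.00 × (1 + 0.045)^20
FV = $42,000.00 × 2.411714
FV = $101,291.99

FV = PV × (1 + r)^t = $101,291.99


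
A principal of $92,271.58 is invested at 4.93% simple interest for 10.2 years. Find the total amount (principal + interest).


Total amount formula: A = P(1 + rt) = P + P·r·t
Interest: I = P × r × t = $92,271.58 × 0.0493 × 10.2 = $46,399.69
A = P + I = $92,271.58 + $46,399.69 = $138,671.27

A = P + I = P(1 + rt) = $138,671.27


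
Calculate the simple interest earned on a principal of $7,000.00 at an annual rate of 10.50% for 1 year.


Simple interest formula: I = P × r × t
I = $7,000.00 × 0.105 × 1
I = $735.00

I = P × r × t = $735.00


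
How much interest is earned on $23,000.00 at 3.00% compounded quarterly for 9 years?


Compound interest earned = final amount − principal.
A = P(1 + r/n)^(nt) = $23,000.00 × (1 + 0.03/4)^(4 × 9) = $30,098.84
Interest = A − P = $30,098.84 − $23,000.00 = $7,098.84

Interest = A - P = $7,098.84


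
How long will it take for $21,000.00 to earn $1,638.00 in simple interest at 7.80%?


Rearrange the simple interest formula for t:
I = P × r × t  ⇒  t = I / (P × r)
t = $1,638.00 / ($21,000.00 × 0.078)
t = 1

t = I/(P×r) = 1 year


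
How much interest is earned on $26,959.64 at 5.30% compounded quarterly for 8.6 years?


Compound interest earned = final amount − principal.
A = P(1 + r/n)^(nt) = $26,959.64 × (1 + 0.053/4)^(4 × 8.6) = $42,399.97
Interest = A − P = $42,399.97 − $26,959.64 = $15,440.33

Interest = A - P = $15,440.33


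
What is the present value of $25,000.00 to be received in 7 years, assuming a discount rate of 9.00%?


Present value formula: PV = FV / (1 + r)^t
PV = $25,000.00 / (1 + 0.09)^7
PV = $25,000.00 / 1.828039
PV = $13,675.86

PV = FV / (1 + r)^t = $13,675.86


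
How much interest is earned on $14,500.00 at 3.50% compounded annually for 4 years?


Compound interest earned = final amount − principal.
A = P(1 + r/n)^(nt) = $14,500.00 × (1 + 0.035/1)^(1 × 4) = $16,639.08
Interest = A − P = $16,639.08 − $14,500.00 = $2,139.08

Interest = A - P = $2,139.08


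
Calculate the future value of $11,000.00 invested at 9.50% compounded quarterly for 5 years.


Compound interest formula: A = P(1 + r/n)^(nt)
A = $11,000.00 × (1 + 0.095/4)^(4 × 5)
Growth factor: (1 + 0.095/4)^20 = 1.599110
A = $11,000.00 × 1.599110
A = $17,590.21

A = P(1 + r/n)^(nt) = $17,590.21


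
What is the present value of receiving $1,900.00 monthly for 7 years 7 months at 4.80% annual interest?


Present value of an ordinary annuity: PV = PMT × (1 − (1 + r)^(−n)) / r
Monthly rate r = 0.048/12 = 0.004, n = 91
PV = $1,900.00 × (1 − (1 + 0.048/12)^(−91)) / (0.048/12)
PV = $1,900.00 × 76.151022
PV = $144,686.94

PV = PMT × (1-(1+r)^(-n))/r = $144,686.94


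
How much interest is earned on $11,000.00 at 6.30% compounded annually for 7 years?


Compound interest earned = final amount − principal.
A = P(1 + r/n)^(nt) = $11,000.00 × (1 + 0.063/1)^(1 × 7) = $16,870.41
Interest = A − P = $16,870.41 − $11,000.00 = $5,870.41

Interest = A - P = $5,870.41


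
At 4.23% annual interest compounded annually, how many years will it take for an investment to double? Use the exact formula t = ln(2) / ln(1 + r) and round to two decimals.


Doubling condition: (1 + r)^t = 2
Take ln of both sides: t × ln(1 + r) = ln(2)
t = ln(2) / ln(1 + r)
t = 0.693147 / 0.041430
t = 16.73

t = ln(2) / ln(1 + r) = 16.73 years


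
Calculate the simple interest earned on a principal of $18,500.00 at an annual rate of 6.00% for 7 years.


Simple interest formula: I = P × r × t
I = $18,500.00 × 0.06 × 7
I = $7,770.00

I = P × r × t = $7,770.00


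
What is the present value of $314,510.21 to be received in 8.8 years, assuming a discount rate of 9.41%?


Present value formula: PV = FV / (1 + r)^t
PV = $314,510.21 / (1 + 0.0941)^8.8
PV = $314,510.21 / 2.206489
PV = $142,538.76

PV = FV / (1 + r)^t = $142,538.76


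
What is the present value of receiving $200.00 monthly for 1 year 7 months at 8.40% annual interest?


Present value of an ordinary annuity: PV = PMT × (1 − (1 + r)^(−n)) / r
Monthly rate r = 0.084/12 = 0.007, n = 19
PV = $200.00 × (1 − (1 + 0.084/12)^(−19)) / (0.084/12)
PV = $200.00 × 17.732740
PV = $3,546.55

PV = PMT × (1-(1+r)^(-n))/r = $3,546.55


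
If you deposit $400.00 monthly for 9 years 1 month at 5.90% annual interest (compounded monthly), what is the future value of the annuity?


Future value of an ordinary annuity: FV = PMT × ((1 + r)^n − 1) / r
Monthly rate r = 0.059/12 ≈ 0.00491667, n = 109
FV = $400.00 × ((1 + 0.059/12)^109 − 1) / (0.059/12)
FV = $400.00 × 143.750112
FV = $57,500.04

FV = PMT × ((1+r)^n - 1)/r = $57,500.04


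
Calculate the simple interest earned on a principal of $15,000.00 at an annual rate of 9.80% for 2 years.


Simple interest formula: I = P × r × t
I = $15,000.00 × 0.098 × 2
I = $2,940.00

I = P × r × t = $2,940.00


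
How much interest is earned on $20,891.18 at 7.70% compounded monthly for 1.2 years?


Compound interest earned = final amount − principal.
A = P(1 + r/n)^(nt) = $20,891.18 × (1 + 0.077/12)^(12 × 1.2) = $22,906.76
Interest = A − P = $22,906.76 − $20,891.18 = $2,015.58

Interest = A - P = $2,015.58


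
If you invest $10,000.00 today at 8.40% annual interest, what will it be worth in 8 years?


Future value formula: FV = PV × (1 + r)^t
FV = $10,000.00 × (1 + 0.084)^8
FV = $10,000.00 × 1.906489
FV = $19,064.89

FV = PV × (1 + r)^t = $19,064.89


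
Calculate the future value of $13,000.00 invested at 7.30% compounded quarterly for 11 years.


Compound interest formula: A = P(1 + r/n)^(nt)
A = $13,000.00 × (1 + 0.073/4)^(4 × 11)
Growth factor: (1 + 0.073/4)^44 = 2.216126
A = $13,000.00 × 2.216126
A = $28,809.64

A = P(1 + r/n)^(nt) = $28,809.64


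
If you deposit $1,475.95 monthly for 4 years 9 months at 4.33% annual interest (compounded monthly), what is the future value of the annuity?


Future value of an ordinary annuity: FV = PMT × ((1 + r)^n − 1) / r
Monthly rate r = 0.0433/12 ≈ 0.00360833, n = 57
FV = $1,475.95 × ((1 + 0.0433/12)^57 − 1) / (0.0433/12)
FV = $1,475.95 × 63.159158
FV = $93,219.76

FV = PMT × ((1+r)^n - 1)/r = $93,219.76


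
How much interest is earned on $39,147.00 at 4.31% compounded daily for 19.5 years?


Compound interest earned = final amount − principal.
A = P(1 + r/n)^(nt) = $39,147.00 × (1 + 0.0431/365)^(365 × 19.5) = $90,715.13
Interest = A − P = $90,715.13 − $39,147.00 = $51,568.13

Interest = A - P = $51,568.13


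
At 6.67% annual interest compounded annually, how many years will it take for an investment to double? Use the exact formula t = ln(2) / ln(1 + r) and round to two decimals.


Doubling condition: (1 + r)^t = 2
Take ln of both sides: t × ln(1 + r) = ln(2)
t = ln(2) / ln(1 + r)
t = 0.693147 / 0.064570
t = 10.73

t = ln(2) / ln(1 + r) = 10.73 years


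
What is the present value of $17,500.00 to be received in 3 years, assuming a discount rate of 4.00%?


Present value formula: PV = FV / (1 + r)^t
PV = $17,500.00 / (1 + 0.04)^3
PV = $17,500.00 / 1.124864
PV = $15,557.44

PV = FV / (1 + r)^t = $15,557.44


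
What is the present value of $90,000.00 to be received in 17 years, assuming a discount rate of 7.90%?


Present value formula: PV = FV / (1 + r)^t
PV = $90,000.00 / (1 + 0.079)^17
PV = $90,000.00 / 3.642206
PV = $24,710.30

PV = FV / (1 + r)^t = $24,710.30


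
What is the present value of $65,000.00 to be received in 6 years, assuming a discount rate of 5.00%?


Present value formula: PV = FV / (1 + r)^t
PV = $65,000.00 / (1 + 0.05)^6
PV = $65,000.00 / 1.3400956
PV = $48,504.00

PV = FV / (1 + r)^t = $48,504.00


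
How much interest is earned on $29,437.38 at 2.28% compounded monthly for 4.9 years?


Compound interest earned = final amount − principal.
A = P(1 + r/n)^(nt) = $29,437.38 × (1 + 0.0228/12)^(12 × 4.9) = $32,913.38
Interest = A − P = $32,913.38 − $29,437.38 = $3,476.00

Interest = A - P = $3,476.00


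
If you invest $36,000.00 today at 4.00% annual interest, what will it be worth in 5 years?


Future value formula: FV = PV × (1 + r)^t
FV = $36,000.00 × (1 + 0.04)^5
FV = $36,000.00 × 1.2166529
FV = $43,799.50

FV = PV × (1 + r)^t = $43,799.50


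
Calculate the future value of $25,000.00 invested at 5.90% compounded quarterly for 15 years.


Compound interest formula: A = P(1 + r/n)^(nt)
A = $25,000.00 × (1 + 0.059/4)^(4 × 15)
Growth factor: (1 + 0.059/4)^60 = 2.407374
A = $25,000.00 × 2.407374
A = $60,184.35

A = P(1 + r/n)^(nt) = $60,184.35


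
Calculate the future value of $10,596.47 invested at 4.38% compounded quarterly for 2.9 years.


Compound interest formula: A = P(1 + r/n)^(nt)
A = $10,596.47 × (1 + 0.0438/4)^(4 × 2.9)
Growth factor: (1 + 0.0438/4)^11.6 = 1.134656
A = $10,596.47 × 1.134656
A = $12,023.35

A = P(1 + r/n)^(nt) = $12,023.35


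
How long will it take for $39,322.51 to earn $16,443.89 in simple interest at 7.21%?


Rearrange the simple interest formula for t:
I = P × r × t  ⇒  t = I / (P × r)
t = $16,443.89 / ($39,322.51 × 0.0721)
t = 5.8

t = I/(P×r) = 5.8 years


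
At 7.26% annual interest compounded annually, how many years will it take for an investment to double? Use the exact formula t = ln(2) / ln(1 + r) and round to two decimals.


Doubling condition: (1 + r)^t = 2
Take ln of both sides: t × ln(1 + r) = ln(2)
t = ln(2) / ln(1 + r)
t = 0.693147 / 0.070086
t = 9.89

t = ln(2) / ln(1 + r) = 9.89 years


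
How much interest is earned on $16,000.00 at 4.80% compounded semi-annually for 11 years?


Compound interest earned = final amount − principal.
A = P(1 + r/n)^(nt) = $16,000.00 × (1 + 0.048/2)^(2 × 11) = $26,959.95
Interest = A − P = $26,959.95 − $16,000.00 = $10,959.95

Interest = A - P = $10,959.95


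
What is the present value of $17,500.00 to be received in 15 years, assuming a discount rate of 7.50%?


Present value formula: PV = FV / (1 + r)^t
PV = $17,500.00 / (1 + 0.075)^15
PV = $17,500.00 / 2.958877
PV = $5,914.41

PV = FV / (1 + r)^t = $5,914.41


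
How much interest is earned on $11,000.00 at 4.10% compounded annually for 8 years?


Compound interest earned = final amount − principal.
A = P(1 + r/n)^(nt) = $11,000.00 × (1 + 0.041/1)^(1 × 8) = $15,170.45
Interest = A − P = $15,170.45 − $11,000.00 = $4,170.45

Interest = A - P = $4,170.45


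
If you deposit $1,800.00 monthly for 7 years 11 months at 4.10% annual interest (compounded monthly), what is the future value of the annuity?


Future value of an ordinary annuity: FV = PMT × ((1 + r)^n − 1) / r
Monthly rate r = 0.041/12 ≈ 0.00341667, n = 95
FV = $1,800.00 × ((1 + 0.041/12)^95 − 1) / (0.041/12)
FV = $1,800.00 × 112.006513
FV = $201,611.72

FV = PMT × ((1+r)^n - 1)/r = $201,611.72


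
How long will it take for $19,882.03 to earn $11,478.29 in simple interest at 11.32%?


Rearrange the simple interest formula for t:
I = P × r × t  ⇒  t = I / (P × r)
t = $11,478.29 / ($19,882.03 × 0.1132)
t = 5.1

t = I/(P×r) = 5.1 years


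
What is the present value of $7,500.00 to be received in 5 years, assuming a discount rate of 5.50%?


Present value formula: PV = FV / (1 + r)^t
PV = $7,500.00 / (1 + 0.055)^5
PV = $7,500.00 / 1.306960
PV = $5,738.51

PV = FV / (1 + r)^t = $5,738.51


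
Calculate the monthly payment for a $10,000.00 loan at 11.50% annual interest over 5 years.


Loan payment formula: PMT = PV × r / (1 − (1 + r)^(−n))
Monthly rate r = 0.115/12 ≈ 0.00958333, n = 60 months
Denominator: 1 − (1 + 0.115/12)^(−60) = 0.435752
PMT = $10,000.00 × (0.115/12) / 0.435752
PMT = $219.93 per month

PMT = PV × r / (1-(1+r)^(-n)) = $219.93/month


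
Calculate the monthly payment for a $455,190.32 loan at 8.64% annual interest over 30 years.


Loan payment formula: PMT = PV × r / (1 − (1 + r)^(−n))
Monthly rate r = 0.0864/12 = 0.0072, n = 360 months
Denominator: 1 − (1 + 0.0864/12)^(−360) = 0.924431
PMT = $455,190.32 × (0.0864/12) / 0.924431
PMT = $3,545.28 per month

PMT = PV × r / (1-(1+r)^(-n)) = $3,545.28/month


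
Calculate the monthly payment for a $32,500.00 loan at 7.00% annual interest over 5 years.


Loan payment formula: PMT = PV × r / (1 − (1 + r)^(−n))
Monthly rate r = 0.07/12 ≈ 0.00583333, n = 60 months
Denominator: 1 − (1 + 0.07/12)^(−60) = 0.294595
PMT = $32,500.00 × (0.07/12) / 0.294595
PMT = $643.54 per month

PMT = PV × r / (1-(1+r)^(-n)) = $643.54/month


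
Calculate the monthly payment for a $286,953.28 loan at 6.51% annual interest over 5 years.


Loan payment formula: PMT = PV × r / (1 − (1 + r)^(−n))
Monthly rate r = 0.0651/12 = 0.005425, n = 60 months
Denominator: 1 − (1 + 0.0651/12)^(−60) = 0.27719822
PMT = $286,953.28 × (0.0651/12) / 0.27719822
PMT = $5,615.91 per month

PMT = PV × r / (1-(1+r)^(-n)) = $5,615.91/month


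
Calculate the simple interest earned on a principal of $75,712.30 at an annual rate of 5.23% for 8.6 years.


Simple interest formula: I = P × r × t
I = $75,712.30 × 0.0523 × 8.6
I = $34,053.88

I = P × r × t = $34,053.88


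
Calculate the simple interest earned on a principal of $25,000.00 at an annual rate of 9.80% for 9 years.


Simple interest formula: I = P × r × t
I = $25,000.00 × 0.098 × 9
I = $22,050.00

I = P × r × t = $22,050.00


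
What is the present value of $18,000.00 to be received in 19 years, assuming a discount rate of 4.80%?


Present value formula: PV = FV / (1 + r)^t
PV = $18,000.00 / (1 + 0.048)^19
PV = $18,000.00 / 2.437050
PV = $7,385.98

PV = FV / (1 + r)^t = $7,385.98


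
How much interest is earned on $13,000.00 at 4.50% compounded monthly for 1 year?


Compound interest earned = final amount − principal.
A = P(1 + r/n)^(nt) = $13,000.00 × (1 + 0.045/12)^(12 × 1) = $13,597.22
Interest = A − P = $13,597.22 − $13,000.00 = $597.22

Interest = A - P = $597.22


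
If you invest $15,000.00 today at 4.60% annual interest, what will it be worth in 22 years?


Future value formula: FV = PV × (1 + r)^t
FV = $15,000.00 × (1 + 0.046)^22
FV = $15,000.00 × 2.689658
FV = $40,344.87

FV = PV × (1 + r)^t = $40,344.87


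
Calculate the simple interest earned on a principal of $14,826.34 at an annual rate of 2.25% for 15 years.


Simple interest formula: I = P × r × t
I = $14,826.34 × 0.0225 × 15
I = $5,003.89

I = P × r × t = $5,003.89


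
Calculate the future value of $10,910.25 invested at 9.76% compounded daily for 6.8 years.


Compound interest formula: A = P(1 + r/n)^(nt)
A = $10,910.25 × (1 + 0.0976/365)^(365 × 6.8)
Growth factor: (1 + 0.0976/365)^2482 = 1.941753
A = $10,910.25 × 1.941753
A = $21,185.01

A = P(1 + r/n)^(nt) = $21,185.01


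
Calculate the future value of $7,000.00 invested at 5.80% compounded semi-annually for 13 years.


Compound interest formula: A = P(1 + r/n)^(nt)
A = $7,000.00 × (1 + 0.058/2)^(2 × 13)
Growth factor: (1 + 0.058/2)^26 = 2.102809
A = $7,000.00 × 2.102809
A = $14,719.66

A = P(1 + r/n)^(nt) = $14,719.66


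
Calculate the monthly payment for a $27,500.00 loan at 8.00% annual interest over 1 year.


Loan payment formula: PMT = PV × r / (1 − (1 + r)^(−n))
Monthly rate r = 0.08/12 ≈ 0.00666667, n = 12 months
Denominator: 1 − (1 + 0.08/12)^(−12) = 0.0766385
PMT = $27,500.00 × (0.08/12) / 0.0766385
PMT = $2,392.18 per month

PMT = PV × r / (1-(1+r)^(-n)) = $2,392.18/month


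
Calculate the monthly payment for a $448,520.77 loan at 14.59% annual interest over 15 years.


Loan payment formula: PMT = PV × r / (1 − (1 + r)^(−n))
Monthly rate r = 0.1459/12 ≈ 0.01215833, n = 180 months
Denominator: 1 − (1 + 0.1459/12)^(−180) = 0.886426
PMT = $448,520.77 × (0.1459/12) / 0.886426
PMT = $6,151.97 per month

PMT = PV × r / (1-(1+r)^(-n)) = $6,151.97/month


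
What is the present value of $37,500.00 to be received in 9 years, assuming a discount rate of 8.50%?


Present value formula: PV = FV / (1 + r)^t
PV = $37,500.00 / (1 + 0.085)^9
PV = $37,500.00 / 2.083856
PV = $17,995.49

PV = FV / (1 + r)^t = $17,995.49


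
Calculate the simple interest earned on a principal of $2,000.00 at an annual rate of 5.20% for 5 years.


Simple interest formula: I = P × r × t
I = $2,000.00 × 0.052 × 5
I = $520.00

I = P × r × t = $520.00


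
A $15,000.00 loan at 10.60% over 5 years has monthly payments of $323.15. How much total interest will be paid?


Total paid over the life of the loan = PMT × n.
Total paid = $323.15 × 60 = $19,389.00
Total interest = total paid − principal = $19,389.00 − $15,000.00 = $4,389.00

Total interest = (PMT × n) - PV = $4,389.00


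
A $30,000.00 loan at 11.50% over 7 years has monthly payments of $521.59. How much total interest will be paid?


Total paid over the life of the loan = PMT × n.
Total paid = $521.59 × 84 = $43,813.56
Total interest = total paid − principal = $43,813.56 − $30,000.00 = $13,813.56

Total interest = (PMT × n) - PV = $13,813.56


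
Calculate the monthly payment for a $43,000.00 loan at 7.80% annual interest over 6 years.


Loan payment formula: PMT = PV × r / (1 − (1 + r)^(−n))
Monthly rate r = 0.078/12 = 0.0065, n = 72 months
Denominator: 1 − (1 + 0.078/12)^(−72) = 0.372797
PMT = $43,000.00 × (0.078/12) / 0.372797
PMT = $749.74 per month

PMT = PV × r / (1-(1+r)^(-n)) = $749.74/month


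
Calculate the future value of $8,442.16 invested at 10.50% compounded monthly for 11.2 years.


Compound interest formula: A = P(1 + r/n)^(nt)
A = $8,442.16 × (1 + 0.105/12)^(12 × 11.2)
Growth factor: (1 + 0.105/12)^134.4 = 3.224845
A = $8,442.16 × 3.224845
A = $27,224.66

A = P(1 + r/n)^(nt) = $27,224.66


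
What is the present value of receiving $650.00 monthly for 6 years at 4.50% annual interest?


Present value of an ordinary annuity: PV = PMT × (1 − (1 + r)^(−n)) / r
Monthly rate r = 0.045/12 = 0.00375, n = 72
PV = $650.00 × (1 − (1 + 0.045/12)^(−72)) / (0.045/12)
PV = $650.00 × 62.995976
PV = $40,947.38

PV = PMT × (1-(1+r)^(-n))/r = $40,947.38


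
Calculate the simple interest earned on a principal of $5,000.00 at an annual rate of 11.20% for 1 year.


Simple interest formula: I = P × r × t
I = $5,000.00 × 0.112 × 1
I = $560.00

I = P × r × t = $560.00


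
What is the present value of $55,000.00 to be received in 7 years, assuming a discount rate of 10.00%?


Present value formula: PV = FV / (1 + r)^t
PV = $55,000.00 / (1 + 0.1)^7
PV = $55,000.00 / 1.948717
PV = $28,223.70

PV = FV / (1 + r)^t = $28,223.70


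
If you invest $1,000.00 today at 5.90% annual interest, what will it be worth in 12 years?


Future value formula: FV = PV × (1 + r)^t
FV = $1,000.00 × (1 + 0.059)^12
FV = $1,000.00 × 1.9895347
FV = $1,989.53

FV = PV × (1 + r)^t = $1,989.53


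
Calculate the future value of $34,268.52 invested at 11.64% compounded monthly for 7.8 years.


Compound interest formula: A = P(1 + r/n)^(nt)
A = $34,268.52 × (1 + 0.1164/12)^(12 × 7.8)
Growth factor: (1 + 0.1164/12)^93.6 = 2.4683375
A = $34,268.52 × 2.4683375
A = $84,586.27

A = P(1 + r/n)^(nt) = $84,586.27


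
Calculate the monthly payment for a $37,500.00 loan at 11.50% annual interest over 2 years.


Loan payment formula: PMT = PV × r / (1 − (1 + r)^(−n))
Monthly rate r = 0.115/12 ≈ 0.00958333, n = 24 months
Denominator: 1 − (1 + 0.115/12)^(−24) = 0.204596
PMT = $37,500.00 × (0.115/12) / 0.204596
PMT = $1,756.51 per month

PMT = PV × r / (1-(1+r)^(-n)) = $1,756.51/month


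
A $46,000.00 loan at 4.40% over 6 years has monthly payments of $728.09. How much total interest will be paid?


Total paid over the life of the loan = PMT × n.
Total paid = $728.09 × 72 = $52,422.48
Total interest = total paid − principal = $52,422.48 − $46,000.00 = $6,422.48

Total interest = (PMT × n) - PV = $6,422.48


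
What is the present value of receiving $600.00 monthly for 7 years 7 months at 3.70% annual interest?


Present value of an ordinary annuity: PV = PMT × (1 − (1 + r)^(−n)) / r
Monthly rate r = 0.037/12 ≈ 0.00308333, n = 91
PV = $600.00 × (1 − (1 + 0.037/12)^(−91)) / (0.037/12)
PV = $600.00 × 79.242444
PV = $47,545.47

PV = PMT × (1-(1+r)^(-n))/r = $47,545.47


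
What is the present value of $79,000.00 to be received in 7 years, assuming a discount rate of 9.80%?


Present value formula: PV = FV / (1 + r)^t
PV = $79,000.00 / (1 + 0.098)^7
PV = $79,000.00 / 1.924050
PV = $41,059.22

PV = FV / (1 + r)^t = $41,059.22


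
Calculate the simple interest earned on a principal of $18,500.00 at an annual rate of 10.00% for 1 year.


Simple interest formula: I = P × r × t
I = $18,500.00 × 0.1 × 1
I = $1,850.00

I = P × r × t = $1,850.00


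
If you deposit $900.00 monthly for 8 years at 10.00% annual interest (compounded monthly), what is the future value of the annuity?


Future value of an ordinary annuity: FV = PMT × ((1 + r)^n − 1) / r
Monthly rate r = 0.1/12 ≈ 0.00833333, n = 96
FV = $900.00 × ((1 + 0.1/12)^96 − 1) / (0.1/12)
FV = $900.00 × 146.181076
FV = $131,562.97

FV = PMT × ((1+r)^n - 1)/r = $131,562.97


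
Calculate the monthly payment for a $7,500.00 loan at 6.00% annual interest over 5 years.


Loan payment formula: PMT = PV × r / (1 − (1 + r)^(−n))
Monthly rate r = 0.06/12 = 0.005, n = 60 months
Denominator: 1 − (1 + 0.06/12)^(−60) = 0.258628
PMT = $7,500.00 × (0.06/12) / 0.258628
PMT = $145.00 per month

PMT = PV × r / (1-(1+r)^(-n)) = $145.00/month


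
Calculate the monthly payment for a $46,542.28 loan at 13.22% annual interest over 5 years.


Loan payment formula: PMT = PV × r / (1 − (1 + r)^(−n))
Monthly rate r = 0.1322/12 ≈ 0.01101667, n = 60 months
Denominator: 1 − (1 + 0.1322/12)^(−60) = 0.481796
PMT = $46,542.28 × (0.1322/12) / 0.481796
PMT = $1,064.23 per month

PMT = PV × r / (1-(1+r)^(-n)) = $1,064.23/month


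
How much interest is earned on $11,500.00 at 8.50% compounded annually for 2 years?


Compound interest earned = final amount − principal.
A = P(1 + r/n)^(nt) = $11,500.00 × (1 + 0.085/1)^(1 × 2) = $13,538.09
Interest = A − P = $13,538.09 − $11,500.00 = $2,038.09

Interest = A - P = $2,038.09


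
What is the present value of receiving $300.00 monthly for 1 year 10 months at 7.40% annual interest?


Present value of an ordinary annuity: PV = PMT × (1 − (1 + r)^(−n)) / r
Monthly rate r = 0.074/12 ≈ 0.00616667, n = 22
PV = $300.00 × (1 − (1 + 0.074/12)^(−22)) / (0.074/12)
PV = $300.00 × 20.513928
PV = $6,154.18

PV = PMT × (1-(1+r)^(-n))/r = $6,154.18


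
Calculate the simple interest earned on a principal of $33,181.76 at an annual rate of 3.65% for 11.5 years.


Simple interest formula: I = P × r × t
I = $33,181.76 × 0.0365 × 11.5
I = $13,928.04

I = P × r × t = $13,928.04


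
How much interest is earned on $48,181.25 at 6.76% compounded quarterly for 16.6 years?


Compound interest earned = final amount − principal.
A = P(1 + r/n)^(nt) = $48,181.25 × (1 + 0.0676/4)^(4 × 16.6) = $146,606.66
Interest = A − P = $146,606.66 − $48,181.25 = $98,425.41

Interest = A - P = $98,425.41


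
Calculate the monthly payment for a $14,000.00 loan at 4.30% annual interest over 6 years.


Loan payment formula: PMT = PV × r / (1 − (1 + r)^(−n))
Monthly rate r = 0.043/12 ≈ 0.00358333, n = 72 months
Denominator: 1 − (1 + 0.043/12)^(−72) = 0.227048
PMT = $14,000.00 × (0.043/12) / 0.227048
PMT = $220.95 per month

PMT = PV × r / (1-(1+r)^(-n)) = $220.95/month


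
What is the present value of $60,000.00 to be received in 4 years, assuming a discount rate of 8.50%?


Present value formula: PV = FV / (1 + r)^t
PV = $60,000.00 / (1 + 0.085)^4
PV = $60,000.00 / 1.3858587
PV = $43,294.46

PV = FV / (1 + r)^t = $43,294.46


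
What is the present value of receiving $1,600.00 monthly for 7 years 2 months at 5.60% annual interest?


Present value of an ordinary annuity: PV = PMT × (1 − (1 + r)^(−n)) / r
Monthly rate r = 0.056/12 ≈ 0.00466667, n = 86
PV = $1,600.00 × (1 − (1 + 0.056/12)^(−86)) / (0.056/12)
PV = $1,600.00 × 70.703119
PV = $113,124.99

PV = PMT × (1-(1+r)^(-n))/r = $113,124.99


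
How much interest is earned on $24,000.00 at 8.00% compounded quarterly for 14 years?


Compound interest earned = final amount − principal.
A = P(1 + r/n)^(nt) = $24,000.00 × (1 + 0.08/4)^(4 × 14) = $72,747.97
Interest = A − P = $72,747.97 − $24,000.00 = $48,747.97

Interest = A - P = $48,747.97


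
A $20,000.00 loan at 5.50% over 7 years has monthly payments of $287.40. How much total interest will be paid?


Total paid over the life of the loan = PMT × n.
Total paid = $287.40 × 84 = $24,141.60
Total interest = total paid − principal = $24,141.60 − $20,000.00 = $4,141.60

Total interest = (PMT × n) - PV = $4,141.60


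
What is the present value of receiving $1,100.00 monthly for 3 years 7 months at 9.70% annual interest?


Present value of an ordinary annuity: PV = PMT × (1 − (1 + r)^(−n)) / r
Monthly rate r = 0.097/12 ≈ 0.00808333, n = 43
PV = $1,100.00 × (1 − (1 + 0.097/12)^(−43)) / (0.097/12)
PV = $1,100.00 × 36.200304
PV = $39,820.33

PV = PMT × (1-(1+r)^(-n))/r = $39,820.33


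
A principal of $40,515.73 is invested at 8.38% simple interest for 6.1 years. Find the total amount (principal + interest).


Total amount formula: A = P(1 + rt) = P + P·r·t
Interest: I = P × r × t = $40,515.73 × 0.0838 × 6.1 = $20,710.83
A = P + I = $40,515.73 + $20,710.83 = $61,226.56

A = P + I = P(1 + rt) = $61,226.56


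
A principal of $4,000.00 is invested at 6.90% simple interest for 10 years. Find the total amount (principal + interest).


Total amount formula: A = P(1 + rt) = P + P·r·t
Interest: I = P × r × t = $4,000.00 × 0.069 × 10 = $2,760.00
A = P + I = $4,000.00 + $2,760.00 = $6,760.00

A = P + I = P(1 + rt) = $6,760.00


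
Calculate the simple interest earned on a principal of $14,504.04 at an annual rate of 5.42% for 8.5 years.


Simple interest formula: I = P × r × t
I = $14,504.04 × 0.0542 × 8.5
I = $6,682.01

I = P × r × t = $6,682.01


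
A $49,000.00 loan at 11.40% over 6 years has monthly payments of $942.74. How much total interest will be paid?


Total paid over the life of the loan = PMT × n.
Total paid = $942.74 × 72 = $67,877.28
Total interest = total paid − principal = $67,877.28 − $49,000.00 = $18,877.28

Total interest = (PMT × n) - PV = $18,877.28


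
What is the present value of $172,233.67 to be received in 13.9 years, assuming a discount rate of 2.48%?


Present value formula: PV = FV / (1 + r)^t
PV = $172,233.67 / (1 + 0.0248)^13.9
PV = $172,233.67 / 1.40567112
PV = $122,527.71

PV = FV / (1 + r)^t = $122,527.71


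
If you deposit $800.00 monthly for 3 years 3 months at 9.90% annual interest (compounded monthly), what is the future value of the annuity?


Future value of an ordinary annuity: FV = PMT × ((1 + r)^n − 1) / r
Monthly rate r = 0.099/12 = 0.00825, n = 39
FV = $800.00 × ((1 + 0.099/12)^39 − 1) / (0.099/12)
FV = $800.00 × 45.784255
FV = $36,627.40

FV = PMT × ((1+r)^n - 1)/r = $36,627.40


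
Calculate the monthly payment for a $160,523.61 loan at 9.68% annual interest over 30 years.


Loan payment formula: PMT = PV × r / (1 − (1 + r)^(−n))
Monthly rate r = 0.0968/12 ≈ 0.00806667, n = 360 months
Denominator: 1 − (1 + 0.0968/12)^(−360) = 0.944554
PMT = $160,523.61 × (0.0968/12) / 0.944554
PMT = $1,370.90 per month

PMT = PV × r / (1-(1+r)^(-n)) = $1,370.90/month
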